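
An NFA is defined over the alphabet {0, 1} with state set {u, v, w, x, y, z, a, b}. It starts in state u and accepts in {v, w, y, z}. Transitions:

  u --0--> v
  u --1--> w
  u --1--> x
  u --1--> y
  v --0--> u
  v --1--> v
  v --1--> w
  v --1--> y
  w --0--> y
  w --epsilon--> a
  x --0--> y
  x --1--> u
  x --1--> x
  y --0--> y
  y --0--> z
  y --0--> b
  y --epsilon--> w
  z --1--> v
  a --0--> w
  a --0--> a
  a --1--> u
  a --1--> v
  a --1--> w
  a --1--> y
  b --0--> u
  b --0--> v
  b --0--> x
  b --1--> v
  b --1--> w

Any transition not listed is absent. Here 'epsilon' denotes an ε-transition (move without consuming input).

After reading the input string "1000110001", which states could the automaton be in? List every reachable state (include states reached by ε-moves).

{u, v, w, x, y, a}

Start in {u}.
Read '1': u→{w, x, y}; union {w, x, y}; ε-closure = {w, x, y, a}.
Read '0': w→{y}, x→{y}, y→{y, z, b}, a→{w, a}; now {w, y, z, a, b}.
Read '0': w→{y}, y→{y, z, b}, z→∅, a→{w, a}, b→{u, v, x}; now {u, v, w, x, y, z, a, b}.
Read '0': u→{v}, v→{u}, w→{y}, x→{y}, y→{y, z, b}, z→∅, a→{w, a}, b→{u, v, x}; now {u, v, w, x, y, z, a, b}.
Read '1': u→{w, x, y}, v→{v, w, y}, w→∅, x→{u, x}, y→∅, z→{v}, a→{u, v, w, y}, b→{v, w}; union {u, v, w, x, y}; ε-closure = {u, v, w, x, y, a}.
Read '1': u→{w, x, y}, v→{v, w, y}, w→∅, x→{u, x}, y→∅, a→{u, v, w, y}; union {u, v, w, x, y}; ε-closure = {u, v, w, x, y, a}.
Read '0': u→{v}, v→{u}, w→{y}, x→{y}, y→{y, z, b}, a→{w, a}; now {u, v, w, y, z, a, b}.
Read '0': u→{v}, v→{u}, w→{y}, y→{y, z, b}, z→∅, a→{w, a}, b→{u, v, x}; now {u, v, w, x, y, z, a, b}.
Read '0': u→{v}, v→{u}, w→{y}, x→{y}, y→{y, z, b}, z→∅, a→{w, a}, b→{u, v, x}; now {u, v, w, x, y, z, a, b}.
Read '1': u→{w, x, y}, v→{v, w, y}, w→∅, x→{u, x}, y→∅, z→{v}, a→{u, v, w, y}, b→{v, w}; union {u, v, w, x, y}; ε-closure = {u, v, w, x, y, a}.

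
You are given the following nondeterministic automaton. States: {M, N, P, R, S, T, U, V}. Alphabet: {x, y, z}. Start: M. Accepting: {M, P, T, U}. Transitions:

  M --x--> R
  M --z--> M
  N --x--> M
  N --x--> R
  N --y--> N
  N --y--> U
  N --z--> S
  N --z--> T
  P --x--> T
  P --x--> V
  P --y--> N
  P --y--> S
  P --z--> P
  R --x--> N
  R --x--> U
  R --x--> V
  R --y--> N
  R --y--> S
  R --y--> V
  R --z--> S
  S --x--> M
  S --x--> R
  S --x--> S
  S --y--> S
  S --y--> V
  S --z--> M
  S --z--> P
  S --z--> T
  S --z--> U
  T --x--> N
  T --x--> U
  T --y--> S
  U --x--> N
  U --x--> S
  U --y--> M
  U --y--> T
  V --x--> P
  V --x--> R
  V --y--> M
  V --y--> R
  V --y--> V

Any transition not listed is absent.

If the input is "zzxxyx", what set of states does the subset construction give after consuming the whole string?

{M, N, P, R, S, U, V}

Start in {M}.
Read 'z': M→{M}; now {M}.
Read 'z': M→{M}; now {M}.
Read 'x': M→{R}; now {R}.
Read 'x': R→{N, U, V}; now {N, U, V}.
Read 'y': N→{N, U}, U→{M, T}, V→{M, R, V}; now {M, N, R, T, U, V}.
Read 'x': M→{R}, N→{M, R}, R→{N, U, V}, T→{N, U}, U→{N, S}, V→{P, R}; now {M, N, P, R, S, U, V}.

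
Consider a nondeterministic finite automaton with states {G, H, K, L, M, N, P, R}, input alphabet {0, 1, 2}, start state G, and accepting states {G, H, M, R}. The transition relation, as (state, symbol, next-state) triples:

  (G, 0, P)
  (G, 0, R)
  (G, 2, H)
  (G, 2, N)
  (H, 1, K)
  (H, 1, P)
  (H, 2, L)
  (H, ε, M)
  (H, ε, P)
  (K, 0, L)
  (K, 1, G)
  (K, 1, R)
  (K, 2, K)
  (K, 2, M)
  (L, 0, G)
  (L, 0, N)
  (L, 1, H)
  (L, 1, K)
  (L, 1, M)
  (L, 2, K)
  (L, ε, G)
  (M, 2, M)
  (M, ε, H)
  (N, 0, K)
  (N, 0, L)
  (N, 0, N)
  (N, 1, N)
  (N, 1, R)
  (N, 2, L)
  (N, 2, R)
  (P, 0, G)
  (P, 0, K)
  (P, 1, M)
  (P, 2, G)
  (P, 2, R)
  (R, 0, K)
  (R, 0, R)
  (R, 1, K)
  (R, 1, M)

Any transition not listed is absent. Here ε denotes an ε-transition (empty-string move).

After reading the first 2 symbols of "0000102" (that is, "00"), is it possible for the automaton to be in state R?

Yes

Start in {G}.
Read '0': G→{P, R}; now {P, R}.
Read '0': P→{G, K}, R→{K, R}; now {G, K, R}.
State R is in {G, K, R}.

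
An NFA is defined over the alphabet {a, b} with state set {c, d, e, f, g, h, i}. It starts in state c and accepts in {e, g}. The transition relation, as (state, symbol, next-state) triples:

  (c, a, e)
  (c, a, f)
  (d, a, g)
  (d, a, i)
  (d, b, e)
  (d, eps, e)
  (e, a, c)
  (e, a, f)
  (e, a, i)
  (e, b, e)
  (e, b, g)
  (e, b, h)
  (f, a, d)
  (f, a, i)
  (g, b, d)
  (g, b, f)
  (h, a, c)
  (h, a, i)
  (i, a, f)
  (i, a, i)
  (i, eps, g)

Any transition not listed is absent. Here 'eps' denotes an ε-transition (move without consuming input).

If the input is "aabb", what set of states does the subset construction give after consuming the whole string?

{d, e, f, g, h}

Start in {c}.
Read 'a': c→{e, f}; now {e, f}.
Read 'a': e→{c, f, i}, f→{d, i}; union {c, d, f, i}; ε-closure = {c, d, e, f, g, i}.
Read 'b': c→∅, d→{e}, e→{e, g, h}, f→∅, g→{d, f}, i→∅; now {d, e, f, g, h}.
Read 'b': d→{e}, e→{e, g, h}, f→∅, g→{d, f}, h→∅; now {d, e, f, g, h}.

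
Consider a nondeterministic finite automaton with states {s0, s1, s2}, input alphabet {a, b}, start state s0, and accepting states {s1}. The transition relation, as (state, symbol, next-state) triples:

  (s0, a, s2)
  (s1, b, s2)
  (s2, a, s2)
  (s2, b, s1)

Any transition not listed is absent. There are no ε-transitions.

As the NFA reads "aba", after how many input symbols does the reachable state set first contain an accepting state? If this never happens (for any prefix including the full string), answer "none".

2

Start in {s0}.
Read 'a': s0→{s2}; now {s2}.
Read 'b': s2→{s1}; now {s1}.
None of the earlier sets intersect F, but {s1} does.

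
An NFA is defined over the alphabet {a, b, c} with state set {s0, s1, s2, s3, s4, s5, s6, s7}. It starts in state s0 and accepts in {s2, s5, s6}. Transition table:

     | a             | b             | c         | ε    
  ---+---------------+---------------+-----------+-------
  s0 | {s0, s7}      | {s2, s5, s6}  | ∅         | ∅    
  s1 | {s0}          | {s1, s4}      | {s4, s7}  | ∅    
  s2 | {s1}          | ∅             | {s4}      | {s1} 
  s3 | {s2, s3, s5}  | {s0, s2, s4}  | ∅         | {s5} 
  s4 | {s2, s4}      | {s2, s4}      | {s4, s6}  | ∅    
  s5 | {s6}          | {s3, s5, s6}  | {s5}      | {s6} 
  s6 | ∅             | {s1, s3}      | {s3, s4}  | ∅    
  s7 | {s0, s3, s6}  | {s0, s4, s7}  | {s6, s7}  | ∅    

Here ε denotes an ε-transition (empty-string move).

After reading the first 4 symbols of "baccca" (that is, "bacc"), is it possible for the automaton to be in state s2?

No

Start in {s0}.
Read 'b': {s0} → {s1, s2, s5, s6}.
Read 'a': {s1, s2, s5, s6} → {s0, s1, s6}.
Read 'c': {s0, s1, s6} → {s3, s4, s5, s6, s7}.
Read 'c': {s3, s4, s5, s6, s7} → {s3, s4, s5, s6, s7}.
State s2 is not in {s3, s4, s5, s6, s7}.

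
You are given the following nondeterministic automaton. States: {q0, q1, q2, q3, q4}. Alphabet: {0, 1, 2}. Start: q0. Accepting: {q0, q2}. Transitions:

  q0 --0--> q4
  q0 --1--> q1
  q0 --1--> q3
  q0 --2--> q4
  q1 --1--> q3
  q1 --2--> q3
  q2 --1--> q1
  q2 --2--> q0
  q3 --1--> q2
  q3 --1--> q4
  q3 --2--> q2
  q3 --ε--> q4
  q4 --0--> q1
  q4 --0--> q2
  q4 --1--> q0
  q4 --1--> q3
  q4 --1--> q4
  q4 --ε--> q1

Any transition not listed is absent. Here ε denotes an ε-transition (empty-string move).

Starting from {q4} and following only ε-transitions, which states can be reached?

Begin with {q4}.
ε-move q4 → q1; add q1.

{q1, q4}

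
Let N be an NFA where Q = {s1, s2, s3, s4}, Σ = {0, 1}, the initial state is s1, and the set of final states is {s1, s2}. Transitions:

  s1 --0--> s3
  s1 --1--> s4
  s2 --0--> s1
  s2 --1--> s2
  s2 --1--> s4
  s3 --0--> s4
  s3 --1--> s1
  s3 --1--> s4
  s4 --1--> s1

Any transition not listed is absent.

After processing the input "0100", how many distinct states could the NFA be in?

Start in {s1}.
Read '0': s1→{s3}; now {s3}.
Read '1': s3→{s1, s4}; now {s1, s4}.
Read '0': s1→{s3}, s4→∅; now {s3}.
Read '0': s3→{s4}; now {s4}.
That set has 1 state.

1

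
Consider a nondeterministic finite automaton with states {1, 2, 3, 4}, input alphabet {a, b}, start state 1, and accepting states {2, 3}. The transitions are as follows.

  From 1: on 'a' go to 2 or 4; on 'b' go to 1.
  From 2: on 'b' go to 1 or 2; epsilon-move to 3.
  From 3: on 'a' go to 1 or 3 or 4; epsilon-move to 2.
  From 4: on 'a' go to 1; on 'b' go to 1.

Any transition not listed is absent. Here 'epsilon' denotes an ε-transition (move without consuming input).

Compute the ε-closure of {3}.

Begin with {3}.
ε-move 3 → 2; add 2.

{2, 3}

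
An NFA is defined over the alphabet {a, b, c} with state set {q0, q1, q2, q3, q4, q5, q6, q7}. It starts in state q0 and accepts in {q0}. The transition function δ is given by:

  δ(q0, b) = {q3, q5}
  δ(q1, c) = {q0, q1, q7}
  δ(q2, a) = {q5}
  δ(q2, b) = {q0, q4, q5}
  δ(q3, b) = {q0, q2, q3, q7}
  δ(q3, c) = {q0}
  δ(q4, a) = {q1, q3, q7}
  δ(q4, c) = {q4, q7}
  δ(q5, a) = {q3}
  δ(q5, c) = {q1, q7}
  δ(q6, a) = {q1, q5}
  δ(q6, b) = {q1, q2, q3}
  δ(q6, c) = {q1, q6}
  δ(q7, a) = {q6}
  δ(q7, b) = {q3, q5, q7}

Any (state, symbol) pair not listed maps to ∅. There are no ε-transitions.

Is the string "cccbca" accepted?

Start in {q0}.
Read 'c': q0→∅; now ∅.
The set is empty and remains empty for the remaining 5 symbols.
The final set ∅ contains no accepting state.

No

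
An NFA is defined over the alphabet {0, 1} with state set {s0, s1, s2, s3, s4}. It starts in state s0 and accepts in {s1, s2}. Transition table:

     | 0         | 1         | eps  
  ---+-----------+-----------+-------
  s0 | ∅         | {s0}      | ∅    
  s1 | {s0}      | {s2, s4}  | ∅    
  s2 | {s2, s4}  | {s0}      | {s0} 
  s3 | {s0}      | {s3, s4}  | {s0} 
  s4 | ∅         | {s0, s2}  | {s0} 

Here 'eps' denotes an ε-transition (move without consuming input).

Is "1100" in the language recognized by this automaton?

Start in {s0}.
Read '1': s0→{s0}; now {s0}.
Read '1': s0→{s0}; now {s0}.
Read '0': s0→∅; now ∅.
The set is empty and remains empty for the remaining 1 symbol.
The final set ∅ contains no accepting state.

No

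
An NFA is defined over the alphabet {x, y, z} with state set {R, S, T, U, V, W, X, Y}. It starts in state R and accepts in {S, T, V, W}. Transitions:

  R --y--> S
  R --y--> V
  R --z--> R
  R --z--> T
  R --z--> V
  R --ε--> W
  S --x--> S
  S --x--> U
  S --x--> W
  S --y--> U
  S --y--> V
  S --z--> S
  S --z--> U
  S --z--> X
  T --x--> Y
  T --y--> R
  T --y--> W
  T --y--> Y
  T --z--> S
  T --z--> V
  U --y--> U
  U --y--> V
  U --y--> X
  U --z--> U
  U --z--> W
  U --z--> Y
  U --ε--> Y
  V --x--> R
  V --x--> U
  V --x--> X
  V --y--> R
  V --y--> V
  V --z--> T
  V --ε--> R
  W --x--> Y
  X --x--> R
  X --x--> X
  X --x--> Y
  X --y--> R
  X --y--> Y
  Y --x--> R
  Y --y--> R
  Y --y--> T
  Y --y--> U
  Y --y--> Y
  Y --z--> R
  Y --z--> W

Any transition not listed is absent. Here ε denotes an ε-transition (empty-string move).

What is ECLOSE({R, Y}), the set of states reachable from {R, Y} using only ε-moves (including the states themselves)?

Begin with {R, Y}.
ε-move R → W; add W.

{R, W, Y}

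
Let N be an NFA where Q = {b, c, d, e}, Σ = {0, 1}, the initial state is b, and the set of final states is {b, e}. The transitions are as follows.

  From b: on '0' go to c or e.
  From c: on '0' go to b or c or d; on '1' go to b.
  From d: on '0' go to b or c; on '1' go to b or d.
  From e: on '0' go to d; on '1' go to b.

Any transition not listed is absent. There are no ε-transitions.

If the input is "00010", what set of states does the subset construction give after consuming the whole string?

{b, c, e}

Start in {b}.
Read '0': {b} → {c, e}.
Read '0': {c, e} → {b, c, d}.
Read '0': {b, c, d} → {b, c, d, e}.
Read '1': {b, c, d, e} → {b, d}.
Read '0': {b, d} → {b, c, e}.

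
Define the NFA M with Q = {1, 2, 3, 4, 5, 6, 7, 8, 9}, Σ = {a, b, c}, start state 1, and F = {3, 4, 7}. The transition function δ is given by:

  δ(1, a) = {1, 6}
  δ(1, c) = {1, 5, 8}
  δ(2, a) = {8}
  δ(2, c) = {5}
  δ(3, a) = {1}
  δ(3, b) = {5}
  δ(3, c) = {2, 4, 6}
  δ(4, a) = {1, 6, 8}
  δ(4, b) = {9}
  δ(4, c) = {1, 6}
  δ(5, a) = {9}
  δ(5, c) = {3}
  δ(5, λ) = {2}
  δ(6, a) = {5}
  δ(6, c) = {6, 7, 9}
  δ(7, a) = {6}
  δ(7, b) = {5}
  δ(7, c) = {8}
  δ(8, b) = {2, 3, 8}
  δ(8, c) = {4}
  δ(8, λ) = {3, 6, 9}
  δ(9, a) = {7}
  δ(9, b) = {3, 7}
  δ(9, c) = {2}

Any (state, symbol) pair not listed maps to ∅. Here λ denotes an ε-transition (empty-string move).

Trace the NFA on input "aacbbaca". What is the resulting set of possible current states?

{1, 2, 3, 5, 6, 7, 8, 9}

Start in {1}.
Read 'a': 1→{1, 6}; now {1, 6}.
Read 'a': 1→{1, 6}, 6→{5}; union {1, 5, 6}; ε-closure = {1, 2, 5, 6}.
Read 'c': 1→{1, 5, 8}, 2→{5}, 5→{3}, 6→{6, 7, 9}; union {1, 3, 5, 6, 7, 8, 9}; ε-closure = {1, 2, 3, 5, 6, 7, 8, 9}.
Read 'b': 1→∅, 2→∅, 3→{5}, 5→∅, 6→∅, 7→{5}, 8→{2, 3, 8}, 9→{3, 7}; union {2, 3, 5, 7, 8}; ε-closure = {2, 3, 5, 6, 7, 8, 9}.
Read 'b': 2→∅, 3→{5}, 5→∅, 6→∅, 7→{5}, 8→{2, 3, 8}, 9→{3, 7}; union {2, 3, 5, 7, 8}; ε-closure = {2, 3, 5, 6, 7, 8, 9}.
Read 'a': 2→{8}, 3→{1}, 5→{9}, 6→{5}, 7→{6}, 8→∅, 9→{7}; union {1, 5, 6, 7, 8, 9}; ε-closure = {1, 2, 3, 5, 6, 7, 8, 9}.
Read 'c': 1→{1, 5, 8}, 2→{5}, 3→{2, 4, 6}, 5→{3}, 6→{6, 7, 9}, 7→{8}, 8→{4}, 9→{2}; now {1, 2, 3, 4, 5, 6, 7, 8, 9}.
Read 'a': 1→{1, 6}, 2→{8}, 3→{1}, 4→{1, 6, 8}, 5→{9}, 6→{5}, 7→{6}, 8→∅, 9→{7}; union {1, 5, 6, 7, 8, 9}; ε-closure = {1, 2, 3, 5, 6, 7, 8, 9}.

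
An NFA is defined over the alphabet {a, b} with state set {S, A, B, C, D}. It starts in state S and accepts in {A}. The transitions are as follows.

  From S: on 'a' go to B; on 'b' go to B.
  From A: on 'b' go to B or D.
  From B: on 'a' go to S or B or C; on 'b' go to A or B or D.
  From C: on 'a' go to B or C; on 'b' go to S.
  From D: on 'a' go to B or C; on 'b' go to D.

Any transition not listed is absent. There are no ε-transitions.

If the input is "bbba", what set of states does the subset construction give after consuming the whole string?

{S, B, C}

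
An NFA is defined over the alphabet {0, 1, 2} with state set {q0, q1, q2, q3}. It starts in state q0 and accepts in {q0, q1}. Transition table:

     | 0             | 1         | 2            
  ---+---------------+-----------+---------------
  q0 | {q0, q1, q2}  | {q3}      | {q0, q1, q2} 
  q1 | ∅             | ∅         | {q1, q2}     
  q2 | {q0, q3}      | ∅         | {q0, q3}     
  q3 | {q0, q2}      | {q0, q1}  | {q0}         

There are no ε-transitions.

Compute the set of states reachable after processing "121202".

{q0, q1, q2, q3}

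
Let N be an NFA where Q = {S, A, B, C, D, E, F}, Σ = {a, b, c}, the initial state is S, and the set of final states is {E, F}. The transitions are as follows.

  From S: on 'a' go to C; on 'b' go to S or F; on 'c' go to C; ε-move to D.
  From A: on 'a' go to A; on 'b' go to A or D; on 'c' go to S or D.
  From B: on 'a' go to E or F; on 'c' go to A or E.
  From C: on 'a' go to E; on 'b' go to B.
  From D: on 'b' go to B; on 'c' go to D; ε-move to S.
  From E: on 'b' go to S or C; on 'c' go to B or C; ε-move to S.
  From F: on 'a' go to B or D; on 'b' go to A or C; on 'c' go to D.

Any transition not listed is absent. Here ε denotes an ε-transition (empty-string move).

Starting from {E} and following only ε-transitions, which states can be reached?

Begin with {E}.
ε-move E → S; add S.
ε-move S → D; add D.

{S, D, E}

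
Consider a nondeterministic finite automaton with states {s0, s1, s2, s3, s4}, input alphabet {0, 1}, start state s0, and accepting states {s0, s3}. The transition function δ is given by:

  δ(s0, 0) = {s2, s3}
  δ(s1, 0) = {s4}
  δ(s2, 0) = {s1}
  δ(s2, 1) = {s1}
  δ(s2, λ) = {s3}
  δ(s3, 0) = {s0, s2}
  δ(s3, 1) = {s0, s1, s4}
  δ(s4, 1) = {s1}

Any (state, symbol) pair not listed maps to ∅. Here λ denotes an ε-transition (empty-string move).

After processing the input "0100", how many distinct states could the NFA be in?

Start in {s0}.
Read '0': s0→{s2, s3}; now {s2, s3}.
Read '1': s2→{s1}, s3→{s0, s1, s4}; now {s0, s1, s4}.
Read '0': s0→{s2, s3}, s1→{s4}, s4→∅; now {s2, s3, s4}.
Read '0': s2→{s1}, s3→{s0, s2}, s4→∅; union {s0, s1, s2}; ε-closure = {s0, s1, s2, s3}.
That set has 4 states.

4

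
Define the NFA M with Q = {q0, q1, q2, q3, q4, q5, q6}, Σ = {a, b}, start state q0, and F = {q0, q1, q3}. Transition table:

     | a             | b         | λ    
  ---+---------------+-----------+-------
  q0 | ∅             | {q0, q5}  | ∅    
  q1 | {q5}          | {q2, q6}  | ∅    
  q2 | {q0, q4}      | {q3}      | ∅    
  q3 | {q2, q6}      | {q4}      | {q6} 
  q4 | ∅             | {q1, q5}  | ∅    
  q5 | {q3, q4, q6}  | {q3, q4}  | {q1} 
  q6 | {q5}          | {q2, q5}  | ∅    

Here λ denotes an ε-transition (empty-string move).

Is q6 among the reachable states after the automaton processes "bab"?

Yes

Start in {q0}.
Read 'b': q0→{q0, q5}; union {q0, q5}; ε-closure = {q0, q1, q5}.
Read 'a': q0→∅, q1→{q5}, q5→{q3, q4, q6}; union {q3, q4, q5, q6}; ε-closure = {q1, q3, q4, q5, q6}.
Read 'b': q1→{q2, q6}, q3→{q4}, q4→{q1, q5}, q5→{q3, q4}, q6→{q2, q5}; now {q1, q2, q3, q4, q5, q6}.
State q6 is in {q1, q2, q3, q4, q5, q6}.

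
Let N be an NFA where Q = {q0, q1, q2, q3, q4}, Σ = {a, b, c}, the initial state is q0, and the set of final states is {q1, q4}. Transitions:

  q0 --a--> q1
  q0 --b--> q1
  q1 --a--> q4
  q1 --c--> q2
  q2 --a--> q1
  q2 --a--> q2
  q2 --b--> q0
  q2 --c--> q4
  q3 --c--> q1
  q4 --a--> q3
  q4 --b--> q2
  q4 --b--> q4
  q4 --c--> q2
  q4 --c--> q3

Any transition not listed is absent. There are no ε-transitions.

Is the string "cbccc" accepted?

Start in {q0}.
Read 'c': q0→∅; now ∅.
The set is empty and remains empty for the remaining 4 symbols.
The final set ∅ contains no accepting state.

No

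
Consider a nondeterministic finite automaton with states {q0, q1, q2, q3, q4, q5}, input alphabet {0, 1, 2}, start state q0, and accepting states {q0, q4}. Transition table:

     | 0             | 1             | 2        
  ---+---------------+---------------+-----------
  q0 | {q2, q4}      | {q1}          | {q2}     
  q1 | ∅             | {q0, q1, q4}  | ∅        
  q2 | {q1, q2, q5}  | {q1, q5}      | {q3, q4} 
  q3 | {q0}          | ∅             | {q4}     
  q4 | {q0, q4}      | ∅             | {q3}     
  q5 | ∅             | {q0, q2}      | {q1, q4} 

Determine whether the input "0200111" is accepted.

Start in {q0}.
Read '0': {q0} → {q2, q4}.
Read '2': {q2, q4} → {q3, q4}.
Read '0': {q3, q4} → {q0, q4}.
Read '0': {q0, q4} → {q0, q2, q4}.
Read '1': {q0, q2, q4} → {q1, q5}.
Read '1': {q1, q5} → {q0, q1, q2, q4}.
Read '1': {q0, q1, q2, q4} → {q0, q1, q4, q5}.
The final set {q0, q1, q4, q5} contains the accepting states q0, q4.

Yes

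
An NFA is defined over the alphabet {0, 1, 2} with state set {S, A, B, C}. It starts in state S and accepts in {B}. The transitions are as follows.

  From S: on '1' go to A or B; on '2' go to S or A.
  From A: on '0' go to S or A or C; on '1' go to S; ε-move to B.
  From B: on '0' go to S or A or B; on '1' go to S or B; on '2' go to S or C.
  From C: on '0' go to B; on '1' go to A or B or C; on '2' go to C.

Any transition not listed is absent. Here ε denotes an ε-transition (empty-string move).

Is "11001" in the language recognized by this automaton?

Start in {S}.
Read '1': S→{A, B}; now {A, B}.
Read '1': A→{S}, B→{S, B}; now {S, B}.
Read '0': S→∅, B→{S, A, B}; now {S, A, B}.
Read '0': S→∅, A→{S, A, C}, B→{S, A, B}; now {S, A, B, C}.
Read '1': S→{A, B}, A→{S}, B→{S, B}, C→{A, B, C}; now {S, A, B, C}.
The final set {S, A, B, C} contains the accepting state B.

Yes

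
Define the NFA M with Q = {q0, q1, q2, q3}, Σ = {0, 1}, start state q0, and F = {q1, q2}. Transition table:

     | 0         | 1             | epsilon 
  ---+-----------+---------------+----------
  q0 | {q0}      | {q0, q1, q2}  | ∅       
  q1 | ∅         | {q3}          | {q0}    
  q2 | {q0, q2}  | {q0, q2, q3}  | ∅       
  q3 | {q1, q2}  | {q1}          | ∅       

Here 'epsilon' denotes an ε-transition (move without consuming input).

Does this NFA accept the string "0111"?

Start in {q0}.
Read '0': {q0} → {q0}.
Read '1': {q0} → {q0, q1, q2}.
Read '1': {q0, q1, q2} → {q0, q1, q2, q3}.
Read '1': {q0, q1, q2, q3} → {q0, q1, q2, q3}.
The final set {q0, q1, q2, q3} contains the accepting states q1, q2.

Yes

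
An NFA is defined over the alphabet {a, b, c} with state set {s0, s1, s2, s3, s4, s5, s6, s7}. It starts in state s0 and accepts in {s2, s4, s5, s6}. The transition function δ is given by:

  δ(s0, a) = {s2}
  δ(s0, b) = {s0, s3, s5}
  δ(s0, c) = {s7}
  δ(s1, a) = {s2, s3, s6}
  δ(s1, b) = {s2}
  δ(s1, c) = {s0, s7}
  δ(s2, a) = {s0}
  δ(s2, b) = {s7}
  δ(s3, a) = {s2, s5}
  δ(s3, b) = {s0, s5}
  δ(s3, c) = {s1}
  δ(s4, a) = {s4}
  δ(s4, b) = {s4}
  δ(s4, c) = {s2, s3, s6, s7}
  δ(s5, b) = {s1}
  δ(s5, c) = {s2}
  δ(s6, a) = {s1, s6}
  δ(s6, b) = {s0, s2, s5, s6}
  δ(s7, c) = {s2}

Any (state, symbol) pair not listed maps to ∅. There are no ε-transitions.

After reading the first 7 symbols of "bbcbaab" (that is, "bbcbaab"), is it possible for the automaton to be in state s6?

Start in {s0}.
Read 'b': {s0} → {s0, s3, s5}.
Read 'b': {s0, s3, s5} → {s0, s1, s3, s5}.
Read 'c': {s0, s1, s3, s5} → {s0, s1, s2, s7}.
Read 'b': {s0, s1, s2, s7} → {s0, s2, s3, s5, s7}.
Read 'a': {s0, s2, s3, s5, s7} → {s0, s2, s5}.
Read 'a': {s0, s2, s5} → {s0, s2}.
Read 'b': {s0, s2} → {s0, s3, s5, s7}.
State s6 is not in {s0, s3, s5, s7}.

No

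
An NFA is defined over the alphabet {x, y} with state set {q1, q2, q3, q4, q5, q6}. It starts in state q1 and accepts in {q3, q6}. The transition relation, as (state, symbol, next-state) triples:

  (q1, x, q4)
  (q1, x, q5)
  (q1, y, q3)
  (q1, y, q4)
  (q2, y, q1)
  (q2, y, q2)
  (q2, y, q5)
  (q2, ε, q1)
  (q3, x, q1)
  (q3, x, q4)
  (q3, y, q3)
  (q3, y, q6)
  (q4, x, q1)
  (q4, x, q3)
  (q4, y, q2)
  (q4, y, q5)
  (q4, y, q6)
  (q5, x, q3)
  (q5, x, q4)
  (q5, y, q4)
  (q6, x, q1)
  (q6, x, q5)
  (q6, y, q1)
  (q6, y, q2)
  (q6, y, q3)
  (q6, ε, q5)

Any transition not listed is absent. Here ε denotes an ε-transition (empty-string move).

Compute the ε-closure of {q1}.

{q1}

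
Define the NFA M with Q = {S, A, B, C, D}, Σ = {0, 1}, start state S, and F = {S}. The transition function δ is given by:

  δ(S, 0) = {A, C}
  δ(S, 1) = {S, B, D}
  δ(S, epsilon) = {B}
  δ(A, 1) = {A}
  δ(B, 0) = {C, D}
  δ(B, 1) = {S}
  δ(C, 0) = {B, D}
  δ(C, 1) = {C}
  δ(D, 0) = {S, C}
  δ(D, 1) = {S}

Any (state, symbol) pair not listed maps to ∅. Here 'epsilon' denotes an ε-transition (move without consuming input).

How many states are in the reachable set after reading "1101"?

Start: ε-closure({S}) = {S, B}.
Read '1': {S, B} → {S, B, D}.
Read '1': {S, B, D} → {S, B, D}.
Read '0': {S, B, D} → {S, A, B, C, D}.
Read '1': {S, A, B, C, D} → {S, A, B, C, D}.
That set has 5 states.

5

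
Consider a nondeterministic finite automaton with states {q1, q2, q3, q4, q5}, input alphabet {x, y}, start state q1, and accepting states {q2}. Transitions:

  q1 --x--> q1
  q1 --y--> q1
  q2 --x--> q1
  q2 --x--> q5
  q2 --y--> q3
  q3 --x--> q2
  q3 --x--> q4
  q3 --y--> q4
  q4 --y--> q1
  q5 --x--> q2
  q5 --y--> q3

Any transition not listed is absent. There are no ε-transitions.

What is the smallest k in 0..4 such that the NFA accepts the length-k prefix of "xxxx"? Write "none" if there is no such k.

none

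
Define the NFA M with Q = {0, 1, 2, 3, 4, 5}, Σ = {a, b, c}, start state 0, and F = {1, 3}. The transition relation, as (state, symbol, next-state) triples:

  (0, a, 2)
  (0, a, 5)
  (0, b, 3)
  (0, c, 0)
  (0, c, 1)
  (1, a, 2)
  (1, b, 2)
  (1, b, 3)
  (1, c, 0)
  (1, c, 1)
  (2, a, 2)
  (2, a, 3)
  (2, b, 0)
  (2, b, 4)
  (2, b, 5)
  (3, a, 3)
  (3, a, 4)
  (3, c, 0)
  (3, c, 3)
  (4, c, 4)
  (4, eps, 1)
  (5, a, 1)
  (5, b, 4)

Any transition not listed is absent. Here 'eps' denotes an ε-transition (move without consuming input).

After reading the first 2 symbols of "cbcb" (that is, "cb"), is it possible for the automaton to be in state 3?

Start in {0}.
Read 'c': {0} → {0, 1}.
Read 'b': {0, 1} → {2, 3}.
State 3 is in {2, 3}.

Yes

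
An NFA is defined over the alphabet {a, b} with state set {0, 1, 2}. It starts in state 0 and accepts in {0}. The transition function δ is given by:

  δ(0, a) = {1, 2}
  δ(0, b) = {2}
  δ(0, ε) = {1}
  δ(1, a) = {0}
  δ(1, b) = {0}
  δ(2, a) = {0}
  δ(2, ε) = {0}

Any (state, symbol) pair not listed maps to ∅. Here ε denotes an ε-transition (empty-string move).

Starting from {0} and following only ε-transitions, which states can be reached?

{0, 1}

Begin with {0}.
ε-move 0 → 1; add 1.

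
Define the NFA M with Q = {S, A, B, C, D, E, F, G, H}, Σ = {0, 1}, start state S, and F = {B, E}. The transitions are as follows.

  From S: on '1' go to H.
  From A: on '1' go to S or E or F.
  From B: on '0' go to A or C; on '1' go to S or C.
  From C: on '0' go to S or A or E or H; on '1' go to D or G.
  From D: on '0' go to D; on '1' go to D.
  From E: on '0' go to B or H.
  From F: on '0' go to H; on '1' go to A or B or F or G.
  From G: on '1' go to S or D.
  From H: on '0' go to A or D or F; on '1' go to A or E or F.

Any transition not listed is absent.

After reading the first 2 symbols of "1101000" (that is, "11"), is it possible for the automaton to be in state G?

Start in {S}.
Read '1': S→{H}; now {H}.
Read '1': H→{A, E, F}; now {A, E, F}.
State G is not in {A, E, F}.

No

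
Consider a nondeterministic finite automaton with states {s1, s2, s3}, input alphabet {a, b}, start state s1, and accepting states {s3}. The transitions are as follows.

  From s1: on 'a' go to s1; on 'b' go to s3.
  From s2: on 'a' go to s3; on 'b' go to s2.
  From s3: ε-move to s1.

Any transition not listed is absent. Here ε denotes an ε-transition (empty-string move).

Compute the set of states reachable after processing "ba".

Start in {s1}.
Read 'b': {s1} → {s1, s3}.
Read 'a': {s1, s3} → {s1}.

{s1}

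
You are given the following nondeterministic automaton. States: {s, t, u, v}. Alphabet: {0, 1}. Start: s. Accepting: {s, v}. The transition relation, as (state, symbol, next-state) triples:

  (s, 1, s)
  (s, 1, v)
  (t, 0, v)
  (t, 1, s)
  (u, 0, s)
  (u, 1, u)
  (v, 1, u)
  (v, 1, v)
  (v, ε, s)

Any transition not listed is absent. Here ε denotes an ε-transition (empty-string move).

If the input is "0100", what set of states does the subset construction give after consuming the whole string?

∅

Start in {s}.
Read '0': {s} → ∅.
The set is empty and remains empty for the remaining 3 symbols.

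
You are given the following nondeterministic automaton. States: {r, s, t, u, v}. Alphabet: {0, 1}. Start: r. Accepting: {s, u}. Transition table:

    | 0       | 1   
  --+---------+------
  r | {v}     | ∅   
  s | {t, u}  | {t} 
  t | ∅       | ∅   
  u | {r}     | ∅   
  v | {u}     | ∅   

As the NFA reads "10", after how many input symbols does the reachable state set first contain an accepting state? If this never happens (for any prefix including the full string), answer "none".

Start in {r}.
Read '1': {r} → ∅.
The set is empty and remains empty for the remaining 1 symbol.
No reachable set along the way intersects F.

none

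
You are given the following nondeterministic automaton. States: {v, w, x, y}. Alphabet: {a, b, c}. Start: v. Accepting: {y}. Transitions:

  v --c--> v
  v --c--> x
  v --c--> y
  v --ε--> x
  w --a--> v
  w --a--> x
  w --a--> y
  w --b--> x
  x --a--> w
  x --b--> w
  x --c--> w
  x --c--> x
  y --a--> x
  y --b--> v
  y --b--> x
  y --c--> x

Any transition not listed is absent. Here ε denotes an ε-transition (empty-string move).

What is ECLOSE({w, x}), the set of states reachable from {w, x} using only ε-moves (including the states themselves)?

{w, x}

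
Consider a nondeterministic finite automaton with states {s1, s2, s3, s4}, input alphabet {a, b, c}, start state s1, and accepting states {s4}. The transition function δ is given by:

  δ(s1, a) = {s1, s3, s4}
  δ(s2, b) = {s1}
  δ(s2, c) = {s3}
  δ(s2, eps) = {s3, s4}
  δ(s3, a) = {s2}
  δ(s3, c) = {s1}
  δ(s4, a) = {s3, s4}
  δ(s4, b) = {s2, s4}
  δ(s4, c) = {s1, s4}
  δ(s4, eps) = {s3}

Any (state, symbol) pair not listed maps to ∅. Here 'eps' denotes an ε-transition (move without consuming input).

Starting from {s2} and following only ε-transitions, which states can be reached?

Begin with {s2}.
ε-move s2 → s3; add s3.
ε-move s2 → s4; add s4.

{s2, s3, s4}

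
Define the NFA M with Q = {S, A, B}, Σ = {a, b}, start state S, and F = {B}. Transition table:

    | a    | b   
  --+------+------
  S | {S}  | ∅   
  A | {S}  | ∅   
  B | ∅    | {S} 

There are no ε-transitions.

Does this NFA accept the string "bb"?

Start in {S}.
Read 'b': S→∅; now ∅.
The set is empty and remains empty for the remaining 1 symbol.
The final set ∅ contains no accepting state.

No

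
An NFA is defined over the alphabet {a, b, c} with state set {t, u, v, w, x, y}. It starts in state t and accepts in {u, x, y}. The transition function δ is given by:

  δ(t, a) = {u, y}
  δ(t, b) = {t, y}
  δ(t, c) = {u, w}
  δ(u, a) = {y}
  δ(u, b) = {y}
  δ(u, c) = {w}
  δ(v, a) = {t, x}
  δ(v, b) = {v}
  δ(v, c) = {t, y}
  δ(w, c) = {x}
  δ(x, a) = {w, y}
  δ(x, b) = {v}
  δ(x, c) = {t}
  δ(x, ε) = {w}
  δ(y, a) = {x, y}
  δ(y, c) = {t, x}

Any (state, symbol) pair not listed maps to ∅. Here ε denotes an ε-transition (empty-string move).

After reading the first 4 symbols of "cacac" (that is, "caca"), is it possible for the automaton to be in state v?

No

Start in {t}.
Read 'c': {t} → {u, w}.
Read 'a': {u, w} → {y}.
Read 'c': {y} → {t, w, x}.
Read 'a': {t, w, x} → {u, w, y}.
State v is not in {u, w, y}.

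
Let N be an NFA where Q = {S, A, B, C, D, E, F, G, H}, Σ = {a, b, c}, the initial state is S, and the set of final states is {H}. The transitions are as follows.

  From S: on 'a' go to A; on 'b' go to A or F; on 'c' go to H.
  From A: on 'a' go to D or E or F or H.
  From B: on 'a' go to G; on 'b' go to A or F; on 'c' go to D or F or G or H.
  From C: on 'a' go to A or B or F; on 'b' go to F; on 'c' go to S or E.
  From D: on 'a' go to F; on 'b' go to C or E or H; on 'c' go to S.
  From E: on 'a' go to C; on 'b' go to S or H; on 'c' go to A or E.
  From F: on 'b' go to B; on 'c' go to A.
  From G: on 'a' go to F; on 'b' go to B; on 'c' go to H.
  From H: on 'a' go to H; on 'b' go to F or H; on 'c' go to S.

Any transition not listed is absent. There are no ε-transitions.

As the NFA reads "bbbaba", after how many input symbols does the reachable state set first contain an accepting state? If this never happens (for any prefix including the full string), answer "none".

Start in {S}.
Read 'b': {S} → {A, F}.
Read 'b': {A, F} → {B}.
Read 'b': {B} → {A, F}.
Read 'a': {A, F} → {D, E, F, H}.
None of the earlier sets intersect F, but {D, E, F, H} does.

4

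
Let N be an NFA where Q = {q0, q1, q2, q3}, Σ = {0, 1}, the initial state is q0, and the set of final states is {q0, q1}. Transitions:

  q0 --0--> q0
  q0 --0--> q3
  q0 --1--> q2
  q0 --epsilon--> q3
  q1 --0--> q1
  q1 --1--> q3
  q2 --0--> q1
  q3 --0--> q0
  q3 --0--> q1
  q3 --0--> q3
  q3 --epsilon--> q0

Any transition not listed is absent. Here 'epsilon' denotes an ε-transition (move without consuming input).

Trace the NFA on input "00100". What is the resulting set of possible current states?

{q0, q1, q3}

Start: ε-closure({q0}) = {q0, q3}.
Read '0': q0→{q0, q3}, q3→{q0, q1, q3}; now {q0, q1, q3}.
Read '0': q0→{q0, q3}, q1→{q1}, q3→{q0, q1, q3}; now {q0, q1, q3}.
Read '1': q0→{q2}, q1→{q3}, q3→∅; union {q2, q3}; ε-closure = {q0, q2, q3}.
Read '0': q0→{q0, q3}, q2→{q1}, q3→{q0, q1, q3}; now {q0, q1, q3}.
Read '0': q0→{q0, q3}, q1→{q1}, q3→{q0, q1, q3}; now {q0, q1, q3}.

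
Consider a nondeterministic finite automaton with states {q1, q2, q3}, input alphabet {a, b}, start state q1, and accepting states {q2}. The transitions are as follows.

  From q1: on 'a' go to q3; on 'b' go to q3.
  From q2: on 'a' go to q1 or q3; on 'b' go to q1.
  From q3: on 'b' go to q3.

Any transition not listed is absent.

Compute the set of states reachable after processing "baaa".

Start in {q1}.
Read 'b': {q1} → {q3}.
Read 'a': {q3} → ∅.
The set is empty and remains empty for the remaining 2 symbols.

∅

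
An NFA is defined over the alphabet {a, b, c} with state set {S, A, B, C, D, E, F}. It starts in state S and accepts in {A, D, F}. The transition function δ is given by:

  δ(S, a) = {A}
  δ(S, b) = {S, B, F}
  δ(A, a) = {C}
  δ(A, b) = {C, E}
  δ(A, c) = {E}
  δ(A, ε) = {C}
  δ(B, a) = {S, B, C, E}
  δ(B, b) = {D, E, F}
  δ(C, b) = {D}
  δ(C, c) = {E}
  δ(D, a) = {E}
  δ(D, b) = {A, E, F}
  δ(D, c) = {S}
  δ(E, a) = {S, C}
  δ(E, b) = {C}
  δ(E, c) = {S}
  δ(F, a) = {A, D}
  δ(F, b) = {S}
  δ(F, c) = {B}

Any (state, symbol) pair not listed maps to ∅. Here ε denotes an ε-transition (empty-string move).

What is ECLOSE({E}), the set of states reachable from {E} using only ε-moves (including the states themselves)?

{E}

Begin with {E}.
No ε-moves leave this set, so the closure equals the set itself.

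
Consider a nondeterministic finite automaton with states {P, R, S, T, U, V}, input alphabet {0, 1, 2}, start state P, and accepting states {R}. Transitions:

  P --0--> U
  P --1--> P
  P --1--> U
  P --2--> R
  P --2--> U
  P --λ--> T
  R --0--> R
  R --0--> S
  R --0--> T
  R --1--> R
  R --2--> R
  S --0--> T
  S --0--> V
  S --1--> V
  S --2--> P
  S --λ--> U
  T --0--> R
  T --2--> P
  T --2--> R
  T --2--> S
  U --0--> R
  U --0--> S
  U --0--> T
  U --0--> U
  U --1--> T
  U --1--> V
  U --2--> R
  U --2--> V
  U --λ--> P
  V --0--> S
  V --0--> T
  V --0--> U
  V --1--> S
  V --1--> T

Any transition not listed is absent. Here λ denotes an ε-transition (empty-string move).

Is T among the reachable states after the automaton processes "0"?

Start: ε-closure({P}) = {P, T}.
Read '0': P→{U}, T→{R}; union {R, U}; ε-closure = {P, R, T, U}.
State T is in {P, R, T, U}.

Yes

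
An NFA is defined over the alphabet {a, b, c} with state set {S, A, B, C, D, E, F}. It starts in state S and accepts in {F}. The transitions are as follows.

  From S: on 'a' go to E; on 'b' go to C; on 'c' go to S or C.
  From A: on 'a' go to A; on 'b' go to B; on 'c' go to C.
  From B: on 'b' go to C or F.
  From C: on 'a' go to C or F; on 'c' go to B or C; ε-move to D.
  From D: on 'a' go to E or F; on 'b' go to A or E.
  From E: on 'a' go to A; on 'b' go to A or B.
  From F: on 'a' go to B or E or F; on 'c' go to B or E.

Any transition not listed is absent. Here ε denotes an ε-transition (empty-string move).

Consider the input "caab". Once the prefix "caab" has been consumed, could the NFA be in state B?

Yes

Start in {S}.
Read 'c': S→{S, C}; union {S, C}; ε-closure = {S, C, D}.
Read 'a': S→{E}, C→{C, F}, D→{E, F}; union {C, E, F}; ε-closure = {C, D, E, F}.
Read 'a': C→{C, F}, D→{E, F}, E→{A}, F→{B, E, F}; union {A, B, C, E, F}; ε-closure = {A, B, C, D, E, F}.
Read 'b': A→{B}, B→{C, F}, C→∅, D→{A, E}, E→{A, B}, F→∅; union {A, B, C, E, F}; ε-closure = {A, B, C, D, E, F}.
State B is in {A, B, C, D, E, F}.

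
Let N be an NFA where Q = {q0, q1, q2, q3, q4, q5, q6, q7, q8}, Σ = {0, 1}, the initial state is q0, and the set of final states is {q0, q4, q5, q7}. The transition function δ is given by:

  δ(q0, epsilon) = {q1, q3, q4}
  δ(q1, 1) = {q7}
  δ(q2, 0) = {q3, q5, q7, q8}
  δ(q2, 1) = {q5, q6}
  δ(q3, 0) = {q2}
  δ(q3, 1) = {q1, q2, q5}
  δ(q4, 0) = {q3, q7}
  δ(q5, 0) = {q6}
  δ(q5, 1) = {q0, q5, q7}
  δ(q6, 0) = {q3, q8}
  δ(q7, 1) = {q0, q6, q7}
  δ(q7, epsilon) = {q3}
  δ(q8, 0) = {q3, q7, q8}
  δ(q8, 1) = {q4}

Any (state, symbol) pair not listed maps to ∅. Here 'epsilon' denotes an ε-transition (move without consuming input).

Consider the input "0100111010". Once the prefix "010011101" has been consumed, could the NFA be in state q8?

No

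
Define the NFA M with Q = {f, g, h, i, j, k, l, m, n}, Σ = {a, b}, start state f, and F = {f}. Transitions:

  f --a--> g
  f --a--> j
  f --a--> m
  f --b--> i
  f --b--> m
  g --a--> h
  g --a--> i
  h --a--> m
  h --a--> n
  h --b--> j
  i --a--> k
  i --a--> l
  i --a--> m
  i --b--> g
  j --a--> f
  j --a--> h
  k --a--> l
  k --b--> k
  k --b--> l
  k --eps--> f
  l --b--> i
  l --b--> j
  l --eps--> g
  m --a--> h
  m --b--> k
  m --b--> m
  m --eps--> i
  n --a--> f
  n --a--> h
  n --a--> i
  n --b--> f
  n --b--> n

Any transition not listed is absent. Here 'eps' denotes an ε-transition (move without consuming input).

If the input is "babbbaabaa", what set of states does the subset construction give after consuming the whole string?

{f, g, h, i, j, k, l, m, n}

Start in {f}.
Read 'b': f→{i, m}; now {i, m}.
Read 'a': i→{k, l, m}, m→{h}; union {h, k, l, m}; ε-closure = {f, g, h, i, k, l, m}.
Read 'b': f→{i, m}, g→∅, h→{j}, i→{g}, k→{k, l}, l→{i, j}, m→{k, m}; union {g, i, j, k, l, m}; ε-closure = {f, g, i, j, k, l, m}.
Read 'b': f→{i, m}, g→∅, i→{g}, j→∅, k→{k, l}, l→{i, j}, m→{k, m}; union {g, i, j, k, l, m}; ε-closure = {f, g, i, j, k, l, m}.
Read 'b': f→{i, m}, g→∅, i→{g}, j→∅, k→{k, l}, l→{i, j}, m→{k, m}; union {g, i, j, k, l, m}; ε-closure = {f, g, i, j, k, l, m}.
Read 'a': f→{g, j, m}, g→{h, i}, i→{k, l, m}, j→{f, h}, k→{l}, l→∅, m→{h}; now {f, g, h, i, j, k, l, m}.
Read 'a': f→{g, j, m}, g→{h, i}, h→{m, n}, i→{k, l, m}, j→{f, h}, k→{l}, l→∅, m→{h}; now {f, g, h, i, j, k, l, m, n}.
Read 'b': f→{i, m}, g→∅, h→{j}, i→{g}, j→∅, k→{k, l}, l→{i, j}, m→{k, m}, n→{f, n}; now {f, g, i, j, k, l, m, n}.
Read 'a': f→{g, j, m}, g→{h, i}, i→{k, l, m}, j→{f, h}, k→{l}, l→∅, m→{h}, n→{f, h, i}; now {f, g, h, i, j, k, l, m}.
Read 'a': f→{g, j, m}, g→{h, i}, h→{m, n}, i→{k, l, m}, j→{f, h}, k→{l}, l→∅, m→{h}; now {f, g, h, i, j, k, l, m, n}.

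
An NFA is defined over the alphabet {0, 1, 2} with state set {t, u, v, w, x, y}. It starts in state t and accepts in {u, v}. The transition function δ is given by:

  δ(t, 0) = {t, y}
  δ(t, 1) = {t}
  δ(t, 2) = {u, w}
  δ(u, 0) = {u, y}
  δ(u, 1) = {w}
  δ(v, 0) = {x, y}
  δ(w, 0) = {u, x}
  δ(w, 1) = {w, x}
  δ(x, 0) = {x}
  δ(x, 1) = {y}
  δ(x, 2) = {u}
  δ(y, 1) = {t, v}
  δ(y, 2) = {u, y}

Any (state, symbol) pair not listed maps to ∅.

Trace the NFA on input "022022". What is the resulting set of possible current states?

Start in {t}.
Read '0': t→{t, y}; now {t, y}.
Read '2': t→{u, w}, y→{u, y}; now {u, w, y}.
Read '2': u→∅, w→∅, y→{u, y}; now {u, y}.
Read '0': u→{u, y}, y→∅; now {u, y}.
Read '2': u→∅, y→{u, y}; now {u, y}.
Read '2': u→∅, y→{u, y}; now {u, y}.

{u, y}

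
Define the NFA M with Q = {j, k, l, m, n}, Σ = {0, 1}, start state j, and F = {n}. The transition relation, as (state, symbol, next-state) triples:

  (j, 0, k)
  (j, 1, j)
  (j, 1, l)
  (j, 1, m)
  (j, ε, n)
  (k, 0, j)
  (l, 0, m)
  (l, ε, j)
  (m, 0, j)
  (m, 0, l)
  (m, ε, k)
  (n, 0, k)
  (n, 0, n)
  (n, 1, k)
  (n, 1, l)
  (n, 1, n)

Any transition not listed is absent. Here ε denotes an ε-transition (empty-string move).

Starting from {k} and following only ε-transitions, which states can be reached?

Begin with {k}.
No ε-moves leave this set, so the closure equals the set itself.

{k}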